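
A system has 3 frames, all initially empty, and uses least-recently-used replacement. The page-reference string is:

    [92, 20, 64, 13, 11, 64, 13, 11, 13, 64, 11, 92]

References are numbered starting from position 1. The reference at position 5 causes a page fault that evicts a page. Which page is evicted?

20

pos 1: 92 -> miss, frames (92)
pos 2: 20 -> miss, frames (92 20)
pos 3: 64 -> miss, frames (92 20 64)
pos 4: 13 -> miss, evict 92, frames (20 64 13)
pos 5: 11 -> miss, evict 20, frames (64 13 11)
At position 5, page 20 is evicted.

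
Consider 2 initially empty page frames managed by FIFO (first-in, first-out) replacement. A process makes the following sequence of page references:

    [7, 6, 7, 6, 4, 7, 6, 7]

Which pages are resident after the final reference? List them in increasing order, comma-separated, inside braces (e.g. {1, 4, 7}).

7 -> miss, frames (7)
6 -> miss, frames (7 6)
7 -> hit
6 -> hit
4 -> miss, evict 7, frames (6 4)
7 -> miss, evict 6, frames (4 7)
6 -> miss, evict 4, frames (7 6)
7 -> hit

{6, 7}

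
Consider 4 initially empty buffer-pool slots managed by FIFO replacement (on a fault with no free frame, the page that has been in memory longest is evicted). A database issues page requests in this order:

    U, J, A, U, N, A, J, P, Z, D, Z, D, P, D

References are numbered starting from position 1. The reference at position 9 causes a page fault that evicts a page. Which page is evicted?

pos 1: U: fault, frames [U]
pos 2: J: fault, frames [U, J]
pos 3: A: fault, frames [U, J, A]
pos 4: U: hit
pos 5: N: fault, frames [U, J, A, N]
pos 6: A: hit
pos 7: J: hit
pos 8: P: fault, evict U, frames [J, A, N, P]
pos 9: Z: fault, evict J, frames [A, N, P, Z]
At position 9, page J is evicted.

J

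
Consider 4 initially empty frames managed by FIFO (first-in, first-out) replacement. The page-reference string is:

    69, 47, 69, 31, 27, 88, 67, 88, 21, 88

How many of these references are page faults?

69: fault, frames {69}
47: fault, frames {69,47}
69: hit
31: fault, frames {69,47,31}
27: fault, frames {69,47,31,27}
88: fault, evict 69, frames {47,31,27,88}
67: fault, evict 47, frames {31,27,88,67}
88: hit
21: fault, evict 31, frames {27,88,67,21}
88: hit
Page faults: 7.

7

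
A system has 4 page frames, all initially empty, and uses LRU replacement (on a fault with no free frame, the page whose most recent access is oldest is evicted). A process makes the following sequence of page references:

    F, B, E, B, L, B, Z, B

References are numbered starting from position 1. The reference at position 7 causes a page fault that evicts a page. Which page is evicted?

F

pos 1: F: miss, frames (F)
pos 2: B: miss, frames (F B)
pos 3: E: miss, frames (F B E)
pos 4: B: hit
pos 5: L: miss, frames (F E B L)
pos 6: B: hit
pos 7: Z: miss, evict F, frames (E L B Z)
At position 7, page F is evicted.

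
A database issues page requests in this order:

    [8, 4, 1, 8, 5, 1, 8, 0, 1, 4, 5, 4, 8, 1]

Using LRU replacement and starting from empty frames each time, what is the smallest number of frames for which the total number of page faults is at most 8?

f=1: 14 faults
f=2: 13 faults
f=3: 9 faults
f=4: 8 faults
f=5: 5 faults
Smallest f with faults ≤ 8 is 4.

4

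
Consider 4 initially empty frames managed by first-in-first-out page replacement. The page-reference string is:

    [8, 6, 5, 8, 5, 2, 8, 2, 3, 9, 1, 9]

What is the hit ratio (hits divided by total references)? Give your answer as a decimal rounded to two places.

8 -> fault, frames {8}
6 -> fault, frames {8,6}
5 -> fault, frames {8,6,5}
8 -> hit
5 -> hit
2 -> fault, frames {8,6,5,2}
8 -> hit
2 -> hit
3 -> fault, evict 8, frames {6,5,2,3}
9 -> fault, evict 6, frames {5,2,3,9}
1 -> fault, evict 5, frames {2,3,9,1}
9 -> hit
Hits: 5 of 12 references → 5/12 = 0.4167.

0.42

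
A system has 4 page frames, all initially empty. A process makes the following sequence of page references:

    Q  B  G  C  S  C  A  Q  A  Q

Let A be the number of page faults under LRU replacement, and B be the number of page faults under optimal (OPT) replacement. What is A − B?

1

Under LRU: F F F F F . F F . . → 7 faults.
Under OPT: F F F F F . F . . . → 6 faults.
A − B = 7 − 6 = 1.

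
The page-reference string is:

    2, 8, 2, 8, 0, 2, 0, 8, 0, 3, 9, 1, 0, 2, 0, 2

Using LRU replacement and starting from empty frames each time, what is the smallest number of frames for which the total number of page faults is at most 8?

3

f=1: 16 faults
f=2: 10 faults
f=3: 8 faults
f=4: 7 faults
f=5: 7 faults
f=6: 6 faults
Smallest f with faults ≤ 8 is 3.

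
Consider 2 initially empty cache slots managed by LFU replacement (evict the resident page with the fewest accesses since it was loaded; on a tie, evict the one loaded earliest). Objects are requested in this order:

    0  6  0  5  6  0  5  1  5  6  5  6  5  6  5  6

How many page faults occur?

0: miss, frames [0]
6: miss, frames [0, 6]
0: hit
5: miss, evict 6, frames [0, 5]
6: miss, evict 5, frames [0, 6]
0: hit
5: miss, evict 6, frames [0, 5]
1: miss, evict 5, frames [0, 1]
5: miss, evict 1, frames [0, 5]
6: miss, evict 5, frames [0, 6]
5: miss, evict 6, frames [0, 5]
6: miss, evict 5, frames [0, 6]
5: miss, evict 6, frames [0, 5]
6: miss, evict 5, frames [0, 6]
5: miss, evict 6, frames [0, 5]
6: miss, evict 5, frames [0, 6]
Page faults: 14.

14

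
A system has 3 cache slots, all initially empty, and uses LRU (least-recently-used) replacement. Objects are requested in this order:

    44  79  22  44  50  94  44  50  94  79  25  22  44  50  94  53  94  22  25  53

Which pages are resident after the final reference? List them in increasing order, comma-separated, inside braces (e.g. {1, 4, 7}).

44 -> fault, frames {44}
79 -> fault, frames {44,79}
22 -> fault, frames {44,79,22}
44 -> hit
50 -> fault, evict 79, frames {22,44,50}
94 -> fault, evict 22, frames {44,50,94}
44 -> hit
50 -> hit
94 -> hit
79 -> fault, evict 44, frames {50,94,79}
25 -> fault, evict 50, frames {94,79,25}
22 -> fault, evict 94, frames {79,25,22}
44 -> fault, evict 79, frames {25,22,44}
50 -> fault, evict 25, frames {22,44,50}
94 -> fault, evict 22, frames {44,50,94}
53 -> fault, evict 44, frames {50,94,53}
94 -> hit
22 -> fault, evict 50, frames {53,94,22}
25 -> fault, evict 53, frames {94,22,25}
53 -> fault, evict 94, frames {22,25,53}

{22, 25, 53}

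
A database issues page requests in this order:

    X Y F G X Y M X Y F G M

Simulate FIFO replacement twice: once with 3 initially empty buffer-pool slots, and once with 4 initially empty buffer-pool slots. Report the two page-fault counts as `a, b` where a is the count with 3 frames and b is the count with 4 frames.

3 frames: F F F F F F F . . F F . → 9 faults.
4 frames: F F F F . . F F F F F F → 10 faults.
10 > 9: adding a frame increased faults — Belady's anomaly.

9, 10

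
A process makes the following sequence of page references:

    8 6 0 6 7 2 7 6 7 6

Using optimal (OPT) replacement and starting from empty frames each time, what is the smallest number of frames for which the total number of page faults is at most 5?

f=1: 10 faults
f=2: 6 faults
f=3: 5 faults
f=4: 5 faults
f=5: 5 faults
Smallest f with faults ≤ 5 is 3.

3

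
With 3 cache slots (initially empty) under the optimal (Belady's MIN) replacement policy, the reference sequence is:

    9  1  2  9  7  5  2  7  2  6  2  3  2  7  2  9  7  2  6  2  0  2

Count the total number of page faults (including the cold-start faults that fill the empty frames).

10

9: miss, frames {9}
1: miss, frames {9,1}
2: miss, frames {9,1,2}
9: hit
7: miss, evict 1, frames {9,2,7}
5: miss, evict 9, frames {2,7,5}
2: hit
7: hit
2: hit
6: miss, evict 5, frames {2,7,6}
2: hit
3: miss, evict 6, frames {2,7,3}
2: hit
7: hit
2: hit
9: miss, evict 3, frames {2,7,9}
7: hit
2: hit
6: miss, evict 9, frames {2,7,6}
2: hit
0: miss, evict 6, frames {2,7,0}
2: hit
Page faults: 10.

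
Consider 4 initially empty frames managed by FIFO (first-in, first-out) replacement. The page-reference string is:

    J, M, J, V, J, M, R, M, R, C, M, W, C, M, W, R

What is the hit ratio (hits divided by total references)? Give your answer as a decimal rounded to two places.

0.56

J -> fault, frames (J)
M -> fault, frames (J M)
J -> hit
V -> fault, frames (J M V)
J -> hit
M -> hit
R -> fault, frames (J M V R)
M -> hit
R -> hit
C -> fault, evict J, frames (M V R C)
M -> hit
W -> fault, evict M, frames (V R C W)
C -> hit
M -> fault, evict V, frames (R C W M)
W -> hit
R -> hit
Hits: 9 of 16 references → 9/16 = 0.5625.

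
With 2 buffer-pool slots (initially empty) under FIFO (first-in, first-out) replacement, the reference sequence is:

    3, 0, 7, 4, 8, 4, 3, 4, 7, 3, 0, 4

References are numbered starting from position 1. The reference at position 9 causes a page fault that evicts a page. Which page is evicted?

pos 1: 3 → miss, frames {3}
pos 2: 0 → miss, frames {3,0}
pos 3: 7 → miss, evict 3, frames {0,7}
pos 4: 4 → miss, evict 0, frames {7,4}
pos 5: 8 → miss, evict 7, frames {4,8}
pos 6: 4 → hit
pos 7: 3 → miss, evict 4, frames {8,3}
pos 8: 4 → miss, evict 8, frames {3,4}
pos 9: 7 → miss, evict 3, frames {4,7}
At position 9, page 3 is evicted.

3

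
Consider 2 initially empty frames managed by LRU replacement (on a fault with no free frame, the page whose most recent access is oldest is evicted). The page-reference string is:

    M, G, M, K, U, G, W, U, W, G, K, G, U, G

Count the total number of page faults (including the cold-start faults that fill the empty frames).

M -> miss, frames [M]
G -> miss, frames [M, G]
M -> hit
K -> miss, evict G, frames [M, K]
U -> miss, evict M, frames [K, U]
G -> miss, evict K, frames [U, G]
W -> miss, evict U, frames [G, W]
U -> miss, evict G, frames [W, U]
W -> hit
G -> miss, evict U, frames [W, G]
K -> miss, evict W, frames [G, K]
G -> hit
U -> miss, evict K, frames [G, U]
G -> hit
Page faults: 10.

10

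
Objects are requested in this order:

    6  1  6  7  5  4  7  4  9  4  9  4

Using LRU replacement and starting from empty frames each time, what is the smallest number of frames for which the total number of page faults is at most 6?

f=1: 12 faults
f=2: 7 faults
f=3: 6 faults
f=4: 6 faults
f=5: 6 faults
f=6: 6 faults
Smallest f with faults ≤ 6 is 3.

3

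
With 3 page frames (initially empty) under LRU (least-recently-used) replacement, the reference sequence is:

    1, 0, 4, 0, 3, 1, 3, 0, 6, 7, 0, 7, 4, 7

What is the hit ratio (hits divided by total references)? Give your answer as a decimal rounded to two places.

1: miss, frames (1)
0: miss, frames (1 0)
4: miss, frames (1 0 4)
0: hit
3: miss, evict 1, frames (4 0 3)
1: miss, evict 4, frames (0 3 1)
3: hit
0: hit
6: miss, evict 1, frames (3 0 6)
7: miss, evict 3, frames (0 6 7)
0: hit
7: hit
4: miss, evict 6, frames (0 7 4)
7: hit
Hits: 6 of 14 references → 6/14 = 0.4286.

0.43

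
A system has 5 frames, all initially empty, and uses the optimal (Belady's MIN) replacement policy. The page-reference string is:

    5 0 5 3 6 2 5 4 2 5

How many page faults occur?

6

5: miss, frames [5]
0: miss, frames [5, 0]
5: hit
3: miss, frames [5, 0, 3]
6: miss, frames [5, 0, 3, 6]
2: miss, frames [5, 0, 3, 6, 2]
5: hit
4: miss, evict 6, frames [5, 0, 3, 2, 4]
2: hit
5: hit
Page faults: 6.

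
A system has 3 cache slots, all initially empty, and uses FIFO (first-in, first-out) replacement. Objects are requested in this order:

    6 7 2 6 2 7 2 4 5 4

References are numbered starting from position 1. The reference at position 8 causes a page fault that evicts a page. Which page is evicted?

pos 1: 6 -> fault, frames (6)
pos 2: 7 -> fault, frames (6 7)
pos 3: 2 -> fault, frames (6 7 2)
pos 4: 6 -> hit
pos 5: 2 -> hit
pos 6: 7 -> hit
pos 7: 2 -> hit
pos 8: 4 -> fault, evict 6, frames (7 2 4)
At position 8, page 6 is evicted.

6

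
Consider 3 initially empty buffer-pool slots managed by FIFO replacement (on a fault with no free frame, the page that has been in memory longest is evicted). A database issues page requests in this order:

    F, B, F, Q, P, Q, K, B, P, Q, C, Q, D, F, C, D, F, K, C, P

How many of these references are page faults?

13

F: miss, frames (F)
B: miss, frames (F B)
F: hit
Q: miss, frames (F B Q)
P: miss, evict F, frames (B Q P)
Q: hit
K: miss, evict B, frames (Q P K)
B: miss, evict Q, frames (P K B)
P: hit
Q: miss, evict P, frames (K B Q)
C: miss, evict K, frames (B Q C)
Q: hit
D: miss, evict B, frames (Q C D)
F: miss, evict Q, frames (C D F)
C: hit
D: hit
F: hit
K: miss, evict C, frames (D F K)
C: miss, evict D, frames (F K C)
P: miss, evict F, frames (K C P)
Page faults: 13.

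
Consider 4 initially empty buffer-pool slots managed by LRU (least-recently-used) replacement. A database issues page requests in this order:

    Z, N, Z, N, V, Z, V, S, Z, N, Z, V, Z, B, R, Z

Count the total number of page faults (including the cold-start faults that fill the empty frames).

Z -> miss, frames [Z]
N -> miss, frames [Z, N]
Z -> hit
N -> hit
V -> miss, frames [Z, N, V]
Z -> hit
V -> hit
S -> miss, frames [N, Z, V, S]
Z -> hit
N -> hit
Z -> hit
V -> hit
Z -> hit
B -> miss, evict S, frames [N, V, Z, B]
R -> miss, evict N, frames [V, Z, B, R]
Z -> hit
Page faults: 6.

6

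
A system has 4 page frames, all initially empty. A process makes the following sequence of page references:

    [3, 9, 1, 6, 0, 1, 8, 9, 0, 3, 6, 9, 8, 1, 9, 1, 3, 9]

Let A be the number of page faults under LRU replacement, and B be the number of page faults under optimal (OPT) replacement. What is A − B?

4

Under LRU: F F F F F . F F . F F . F F . . F . → 12 faults.
Under OPT: F F F F F . F . . . F . . F . . . . → 8 faults.
A − B = 12 − 8 = 4.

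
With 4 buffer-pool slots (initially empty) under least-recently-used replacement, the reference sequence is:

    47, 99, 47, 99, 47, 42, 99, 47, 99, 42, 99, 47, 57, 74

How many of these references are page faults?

5

47: fault, frames (47)
99: fault, frames (47 99)
47: hit
99: hit
47: hit
42: fault, frames (99 47 42)
99: hit
47: hit
99: hit
42: hit
99: hit
47: hit
57: fault, frames (42 99 47 57)
74: fault, evict 42, frames (99 47 57 74)
Page faults: 5.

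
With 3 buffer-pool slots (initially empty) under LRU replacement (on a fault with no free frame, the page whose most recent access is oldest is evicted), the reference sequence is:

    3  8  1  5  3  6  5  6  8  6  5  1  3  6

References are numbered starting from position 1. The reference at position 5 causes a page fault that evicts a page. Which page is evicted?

pos 1: 3: fault, frames (3)
pos 2: 8: fault, frames (3 8)
pos 3: 1: fault, frames (3 8 1)
pos 4: 5: fault, evict 3, frames (8 1 5)
pos 5: 3: fault, evict 8, frames (1 5 3)
At position 5, page 8 is evicted.

8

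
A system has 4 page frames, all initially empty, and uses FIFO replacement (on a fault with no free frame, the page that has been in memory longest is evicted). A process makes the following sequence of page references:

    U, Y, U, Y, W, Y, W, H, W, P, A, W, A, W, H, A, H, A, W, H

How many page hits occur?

14

U: fault, frames (U)
Y: fault, frames (U Y)
U: hit
Y: hit
W: fault, frames (U Y W)
Y: hit
W: hit
H: fault, frames (U Y W H)
W: hit
P: fault, evict U, frames (Y W H P)
A: fault, evict Y, frames (W H P A)
W: hit
A: hit
W: hit
H: hit
A: hit
H: hit
A: hit
W: hit
H: hit
Hits: 14.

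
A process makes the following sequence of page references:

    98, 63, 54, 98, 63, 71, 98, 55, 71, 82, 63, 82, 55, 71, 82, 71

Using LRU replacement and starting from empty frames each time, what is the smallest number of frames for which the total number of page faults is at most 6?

5

f=1: 16 faults
f=2: 14 faults
f=3: 9 faults
f=4: 7 faults
f=5: 6 faults
f=6: 6 faults
Smallest f with faults ≤ 6 is 5.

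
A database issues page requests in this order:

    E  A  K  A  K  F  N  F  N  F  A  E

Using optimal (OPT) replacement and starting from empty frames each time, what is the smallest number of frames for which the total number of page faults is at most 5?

4

f=1: 12 faults
f=2: 7 faults
f=3: 6 faults
f=4: 5 faults
f=5: 5 faults
Smallest f with faults ≤ 5 is 4.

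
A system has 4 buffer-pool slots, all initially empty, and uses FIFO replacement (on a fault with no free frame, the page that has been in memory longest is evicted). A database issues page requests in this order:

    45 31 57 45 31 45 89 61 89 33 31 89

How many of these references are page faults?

45: miss, frames (45)
31: miss, frames (45 31)
57: miss, frames (45 31 57)
45: hit
31: hit
45: hit
89: miss, frames (45 31 57 89)
61: miss, evict 45, frames (31 57 89 61)
89: hit
33: miss, evict 31, frames (57 89 61 33)
31: miss, evict 57, frames (89 61 33 31)
89: hit
Page faults: 7.

7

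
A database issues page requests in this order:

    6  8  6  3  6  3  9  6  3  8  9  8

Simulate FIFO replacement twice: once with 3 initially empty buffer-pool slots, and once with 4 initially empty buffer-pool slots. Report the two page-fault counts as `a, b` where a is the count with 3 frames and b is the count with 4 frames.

3 frames: F F . F . . F F . F . . → 6 faults.
4 frames: F F . F . . F . . . . . → 4 faults.
4 < 6: adding a frame reduced faults, as is typical.

6, 4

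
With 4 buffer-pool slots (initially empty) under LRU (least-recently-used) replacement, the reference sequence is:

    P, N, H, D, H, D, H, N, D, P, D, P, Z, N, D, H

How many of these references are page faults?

6

P -> miss, frames [P]
N -> miss, frames [P, N]
H -> miss, frames [P, N, H]
D -> miss, frames [P, N, H, D]
H -> hit
D -> hit
H -> hit
N -> hit
D -> hit
P -> hit
D -> hit
P -> hit
Z -> miss, evict H, frames [N, D, P, Z]
N -> hit
D -> hit
H -> miss, evict P, frames [Z, N, D, H]
Page faults: 6.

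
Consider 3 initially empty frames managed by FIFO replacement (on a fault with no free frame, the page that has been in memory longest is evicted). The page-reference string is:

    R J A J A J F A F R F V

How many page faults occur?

6

R: fault, frames [R]
J: fault, frames [R, J]
A: fault, frames [R, J, A]
J: hit
A: hit
J: hit
F: fault, evict R, frames [J, A, F]
A: hit
F: hit
R: fault, evict J, frames [A, F, R]
F: hit
V: fault, evict A, frames [F, R, V]
Page faults: 6.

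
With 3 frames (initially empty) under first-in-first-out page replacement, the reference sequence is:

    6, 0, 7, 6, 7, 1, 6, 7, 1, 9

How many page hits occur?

4

6 -> fault, frames (6)
0 -> fault, frames (6 0)
7 -> fault, frames (6 0 7)
6 -> hit
7 -> hit
1 -> fault, evict 6, frames (0 7 1)
6 -> fault, evict 0, frames (7 1 6)
7 -> hit
1 -> hit
9 -> fault, evict 7, frames (1 6 9)
Hits: 4.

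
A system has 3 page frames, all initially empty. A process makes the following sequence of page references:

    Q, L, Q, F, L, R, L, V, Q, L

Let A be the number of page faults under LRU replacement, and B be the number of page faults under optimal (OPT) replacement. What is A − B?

Under LRU: F F . F . F . F F . → 6 faults.
Under OPT: F F . F . F . F . . → 5 faults.
A − B = 6 − 5 = 1.

1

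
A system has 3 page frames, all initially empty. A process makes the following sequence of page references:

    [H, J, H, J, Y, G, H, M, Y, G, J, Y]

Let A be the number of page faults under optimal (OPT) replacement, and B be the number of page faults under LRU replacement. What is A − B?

Under OPT: F F . . F F . F . . F . → 6 faults.
Under LRU: F F . . F F F F F F F . → 9 faults.
A − B = 6 − 9 = -3.

-3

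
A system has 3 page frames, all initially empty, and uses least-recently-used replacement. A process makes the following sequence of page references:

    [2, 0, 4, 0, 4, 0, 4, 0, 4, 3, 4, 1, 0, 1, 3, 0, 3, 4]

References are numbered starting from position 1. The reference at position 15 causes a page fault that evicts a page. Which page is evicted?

pos 1: 2 -> miss, frames [2]
pos 2: 0 -> miss, frames [2, 0]
pos 3: 4 -> miss, frames [2, 0, 4]
pos 4: 0 -> hit
pos 5: 4 -> hit
pos 6: 0 -> hit
pos 7: 4 -> hit
pos 8: 0 -> hit
pos 9: 4 -> hit
pos 10: 3 -> miss, evict 2, frames [0, 4, 3]
pos 11: 4 -> hit
pos 12: 1 -> miss, evict 0, frames [3, 4, 1]
pos 13: 0 -> miss, evict 3, frames [4, 1, 0]
pos 14: 1 -> hit
pos 15: 3 -> miss, evict 4, frames [0, 1, 3]
At position 15, page 4 is evicted.

4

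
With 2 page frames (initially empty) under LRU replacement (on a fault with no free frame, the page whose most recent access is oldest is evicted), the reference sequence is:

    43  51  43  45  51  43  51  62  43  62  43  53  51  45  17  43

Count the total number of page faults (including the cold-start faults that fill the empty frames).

12

43 -> fault, frames (43)
51 -> fault, frames (43 51)
43 -> hit
45 -> fault, evict 51, frames (43 45)
51 -> fault, evict 43, frames (45 51)
43 -> fault, evict 45, frames (51 43)
51 -> hit
62 -> fault, evict 43, frames (51 62)
43 -> fault, evict 51, frames (62 43)
62 -> hit
43 -> hit
53 -> fault, evict 62, frames (43 53)
51 -> fault, evict 43, frames (53 51)
45 -> fault, evict 53, frames (51 45)
17 -> fault, evict 51, frames (45 17)
43 -> fault, evict 45, frames (17 43)
Page faults: 12.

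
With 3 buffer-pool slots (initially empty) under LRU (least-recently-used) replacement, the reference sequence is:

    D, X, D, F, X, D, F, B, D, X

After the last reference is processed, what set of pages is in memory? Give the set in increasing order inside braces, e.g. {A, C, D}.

{B, D, X}

D: miss, frames {D}
X: miss, frames {D,X}
D: hit
F: miss, frames {X,D,F}
X: hit
D: hit
F: hit
B: miss, evict X, frames {D,F,B}
D: hit
X: miss, evict F, frames {B,D,X}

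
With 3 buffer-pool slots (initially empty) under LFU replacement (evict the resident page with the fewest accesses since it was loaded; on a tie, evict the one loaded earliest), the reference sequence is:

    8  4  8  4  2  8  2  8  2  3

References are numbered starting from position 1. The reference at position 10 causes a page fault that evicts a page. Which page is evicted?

4

pos 1: 8: miss, frames {8}
pos 2: 4: miss, frames {8,4}
pos 3: 8: hit
pos 4: 4: hit
pos 5: 2: miss, frames {8,4,2}
pos 6: 8: hit
pos 7: 2: hit
pos 8: 8: hit
pos 9: 2: hit
pos 10: 3: miss, evict 4, frames {8,2,3}
At position 10, page 4 is evicted.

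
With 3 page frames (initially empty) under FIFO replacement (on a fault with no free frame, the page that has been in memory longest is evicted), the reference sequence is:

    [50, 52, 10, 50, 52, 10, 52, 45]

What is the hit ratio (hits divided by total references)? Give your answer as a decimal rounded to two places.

0.50

50 → miss, frames (50)
52 → miss, frames (50 52)
10 → miss, frames (50 52 10)
50 → hit
52 → hit
10 → hit
52 → hit
45 → miss, evict 50, frames (52 10 45)
Hits: 4 of 8 references → 4/8 = 0.5000.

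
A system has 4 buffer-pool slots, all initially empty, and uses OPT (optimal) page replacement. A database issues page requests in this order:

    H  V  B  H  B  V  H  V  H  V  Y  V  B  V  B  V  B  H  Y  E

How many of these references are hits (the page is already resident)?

15

H → miss, frames [H]
V → miss, frames [H, V]
B → miss, frames [H, V, B]
H → hit
B → hit
V → hit
H → hit
V → hit
H → hit
V → hit
Y → miss, frames [H, V, B, Y]
V → hit
B → hit
V → hit
B → hit
V → hit
B → hit
H → hit
Y → hit
E → miss, evict Y, frames [H, V, B, E]
Hits: 15.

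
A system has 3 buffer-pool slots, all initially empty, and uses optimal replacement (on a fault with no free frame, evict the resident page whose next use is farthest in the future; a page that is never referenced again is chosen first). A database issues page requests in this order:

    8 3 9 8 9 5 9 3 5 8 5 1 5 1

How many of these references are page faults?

6

8: miss, frames (8)
3: miss, frames (8 3)
9: miss, frames (8 3 9)
8: hit
9: hit
5: miss, evict 8, frames (3 9 5)
9: hit
3: hit
5: hit
8: miss, evict 9, frames (3 5 8)
5: hit
1: miss, evict 8, frames (3 5 1)
5: hit
1: hit
Page faults: 6.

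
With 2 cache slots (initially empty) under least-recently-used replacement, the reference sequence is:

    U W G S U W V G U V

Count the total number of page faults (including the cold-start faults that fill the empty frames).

10

U: miss, frames (U)
W: miss, frames (U W)
G: miss, evict U, frames (W G)
S: miss, evict W, frames (G S)
U: miss, evict G, frames (S U)
W: miss, evict S, frames (U W)
V: miss, evict U, frames (W V)
G: miss, evict W, frames (V G)
U: miss, evict V, frames (G U)
V: miss, evict G, frames (U V)
Page faults: 10.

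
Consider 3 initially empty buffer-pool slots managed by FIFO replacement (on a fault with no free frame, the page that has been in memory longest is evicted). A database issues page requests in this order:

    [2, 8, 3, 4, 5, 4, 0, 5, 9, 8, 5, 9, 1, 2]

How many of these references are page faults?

11

2 -> fault, frames {2}
8 -> fault, frames {2,8}
3 -> fault, frames {2,8,3}
4 -> fault, evict 2, frames {8,3,4}
5 -> fault, evict 8, frames {3,4,5}
4 -> hit
0 -> fault, evict 3, frames {4,5,0}
5 -> hit
9 -> fault, evict 4, frames {5,0,9}
8 -> fault, evict 5, frames {0,9,8}
5 -> fault, evict 0, frames {9,8,5}
9 -> hit
1 -> fault, evict 9, frames {8,5,1}
2 -> fault, evict 8, frames {5,1,2}
Page faults: 11.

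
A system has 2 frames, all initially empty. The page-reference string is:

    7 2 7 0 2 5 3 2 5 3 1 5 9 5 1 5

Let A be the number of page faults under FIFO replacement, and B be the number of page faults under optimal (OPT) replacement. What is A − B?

4

Under FIFO: F F . F . F F F F F F F F . F F → 13 faults.
Under OPT: F F . F . F F . F . F . F . F . → 9 faults.
A − B = 13 − 9 = 4.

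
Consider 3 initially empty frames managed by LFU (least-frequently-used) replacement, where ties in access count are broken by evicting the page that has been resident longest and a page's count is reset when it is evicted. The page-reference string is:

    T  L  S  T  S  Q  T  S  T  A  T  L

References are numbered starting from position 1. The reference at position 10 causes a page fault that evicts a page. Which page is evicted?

Q

pos 1: T -> miss, frames [T]
pos 2: L -> miss, frames [T, L]
pos 3: S -> miss, frames [T, L, S]
pos 4: T -> hit
pos 5: S -> hit
pos 6: Q -> miss, evict L, frames [T, S, Q]
pos 7: T -> hit
pos 8: S -> hit
pos 9: T -> hit
pos 10: A -> miss, evict Q, frames [T, S, A]
At position 10, page Q is evicted.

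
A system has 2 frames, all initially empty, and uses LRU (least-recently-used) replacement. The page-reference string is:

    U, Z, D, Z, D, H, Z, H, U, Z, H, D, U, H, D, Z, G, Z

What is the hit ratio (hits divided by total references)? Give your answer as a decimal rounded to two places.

U -> fault, frames {U}
Z -> fault, frames {U,Z}
D -> fault, evict U, frames {Z,D}
Z -> hit
D -> hit
H -> fault, evict Z, frames {D,H}
Z -> fault, evict D, frames {H,Z}
H -> hit
U -> fault, evict Z, frames {H,U}
Z -> fault, evict H, frames {U,Z}
H -> fault, evict U, frames {Z,H}
D -> fault, evict Z, frames {H,D}
U -> fault, evict H, frames {D,U}
H -> fault, evict D, frames {U,H}
D -> fault, evict U, frames {H,D}
Z -> fault, evict H, frames {D,Z}
G -> fault, evict D, frames {Z,G}
Z -> hit
Hits: 4 of 18 references → 4/18 = 0.2222.

0.22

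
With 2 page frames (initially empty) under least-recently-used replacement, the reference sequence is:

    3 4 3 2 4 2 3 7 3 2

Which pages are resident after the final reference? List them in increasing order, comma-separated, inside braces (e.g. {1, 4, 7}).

{2, 3}

3 -> fault, frames [3]
4 -> fault, frames [3, 4]
3 -> hit
2 -> fault, evict 4, frames [3, 2]
4 -> fault, evict 3, frames [2, 4]
2 -> hit
3 -> fault, evict 4, frames [2, 3]
7 -> fault, evict 2, frames [3, 7]
3 -> hit
2 -> fault, evict 7, frames [3, 2]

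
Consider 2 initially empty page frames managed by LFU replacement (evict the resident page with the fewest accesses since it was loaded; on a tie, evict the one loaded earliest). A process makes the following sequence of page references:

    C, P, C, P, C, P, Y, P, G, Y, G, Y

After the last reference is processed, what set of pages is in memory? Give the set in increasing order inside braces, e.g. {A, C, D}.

C -> fault, frames {C}
P -> fault, frames {C,P}
C -> hit
P -> hit
C -> hit
P -> hit
Y -> fault, evict C, frames {P,Y}
P -> hit
G -> fault, evict Y, frames {P,G}
Y -> fault, evict G, frames {P,Y}
G -> fault, evict Y, frames {P,G}
Y -> fault, evict G, frames {P,Y}

{P, Y}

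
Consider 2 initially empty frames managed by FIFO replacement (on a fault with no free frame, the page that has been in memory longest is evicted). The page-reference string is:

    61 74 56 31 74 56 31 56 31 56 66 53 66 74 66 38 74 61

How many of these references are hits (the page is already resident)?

61: miss, frames {61}
74: miss, frames {61,74}
56: miss, evict 61, frames {74,56}
31: miss, evict 74, frames {56,31}
74: miss, evict 56, frames {31,74}
56: miss, evict 31, frames {74,56}
31: miss, evict 74, frames {56,31}
56: hit
31: hit
56: hit
66: miss, evict 56, frames {31,66}
53: miss, evict 31, frames {66,53}
66: hit
74: miss, evict 66, frames {53,74}
66: miss, evict 53, frames {74,66}
38: miss, evict 74, frames {66,38}
74: miss, evict 66, frames {38,74}
61: miss, evict 38, frames {74,61}
Hits: 4.

4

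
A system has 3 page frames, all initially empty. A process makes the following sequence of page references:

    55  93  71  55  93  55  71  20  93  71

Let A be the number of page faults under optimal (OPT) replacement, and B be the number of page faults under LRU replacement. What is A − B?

Under OPT: F F F . . . . F . . → 4 faults.
Under LRU: F F F . . . . F F . → 5 faults.
A − B = 4 − 5 = -1.

-1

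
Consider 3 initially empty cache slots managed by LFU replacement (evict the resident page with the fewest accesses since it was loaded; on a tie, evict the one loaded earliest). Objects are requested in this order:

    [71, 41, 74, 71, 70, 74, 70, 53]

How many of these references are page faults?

5

71 -> fault, frames [71]
41 -> fault, frames [71, 41]
74 -> fault, frames [71, 41, 74]
71 -> hit
70 -> fault, evict 41, frames [71, 74, 70]
74 -> hit
70 -> hit
53 -> fault, evict 71, frames [74, 70, 53]
Page faults: 5.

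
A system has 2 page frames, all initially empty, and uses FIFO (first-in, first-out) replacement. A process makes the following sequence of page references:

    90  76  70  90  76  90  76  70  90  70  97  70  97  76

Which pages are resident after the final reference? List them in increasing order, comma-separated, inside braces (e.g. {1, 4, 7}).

90 -> miss, frames {90}
76 -> miss, frames {90,76}
70 -> miss, evict 90, frames {76,70}
90 -> miss, evict 76, frames {70,90}
76 -> miss, evict 70, frames {90,76}
90 -> hit
76 -> hit
70 -> miss, evict 90, frames {76,70}
90 -> miss, evict 76, frames {70,90}
70 -> hit
97 -> miss, evict 70, frames {90,97}
70 -> miss, evict 90, frames {97,70}
97 -> hit
76 -> miss, evict 97, frames {70,76}

{70, 76}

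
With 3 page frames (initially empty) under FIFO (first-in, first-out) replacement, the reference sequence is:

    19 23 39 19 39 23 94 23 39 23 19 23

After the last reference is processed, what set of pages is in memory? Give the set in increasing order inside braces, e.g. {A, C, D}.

19 → miss, frames {19}
23 → miss, frames {19,23}
39 → miss, frames {19,23,39}
19 → hit
39 → hit
23 → hit
94 → miss, evict 19, frames {23,39,94}
23 → hit
39 → hit
23 → hit
19 → miss, evict 23, frames {39,94,19}
23 → miss, evict 39, frames {94,19,23}

{19, 23, 94}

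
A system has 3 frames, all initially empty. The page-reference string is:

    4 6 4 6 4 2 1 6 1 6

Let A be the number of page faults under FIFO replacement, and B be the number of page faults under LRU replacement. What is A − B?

-1

Under FIFO: F F . . . F F . . . → 4 faults.
Under LRU: F F . . . F F F . . → 5 faults.
A − B = 4 − 5 = -1.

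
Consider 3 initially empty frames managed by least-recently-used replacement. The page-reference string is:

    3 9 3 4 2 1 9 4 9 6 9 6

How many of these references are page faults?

3 → miss, frames {3}
9 → miss, frames {3,9}
3 → hit
4 → miss, frames {9,3,4}
2 → miss, evict 9, frames {3,4,2}
1 → miss, evict 3, frames {4,2,1}
9 → miss, evict 4, frames {2,1,9}
4 → miss, evict 2, frames {1,9,4}
9 → hit
6 → miss, evict 1, frames {4,9,6}
9 → hit
6 → hit
Page faults: 8.

8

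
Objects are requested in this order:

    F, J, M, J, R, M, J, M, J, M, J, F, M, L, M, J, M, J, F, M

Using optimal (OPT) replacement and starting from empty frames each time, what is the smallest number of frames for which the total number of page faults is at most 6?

4

f=1: 20 faults
f=2: 9 faults
f=3: 7 faults
f=4: 5 faults
f=5: 5 faults
Smallest f with faults ≤ 6 is 4.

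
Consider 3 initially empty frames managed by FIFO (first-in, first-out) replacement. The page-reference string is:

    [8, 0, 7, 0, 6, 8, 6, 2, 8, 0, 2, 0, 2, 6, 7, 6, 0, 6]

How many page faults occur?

8 -> fault, frames {8}
0 -> fault, frames {8,0}
7 -> fault, frames {8,0,7}
0 -> hit
6 -> fault, evict 8, frames {0,7,6}
8 -> fault, evict 0, frames {7,6,8}
6 -> hit
2 -> fault, evict 7, frames {6,8,2}
8 -> hit
0 -> fault, evict 6, frames {8,2,0}
2 -> hit
0 -> hit
2 -> hit
6 -> fault, evict 8, frames {2,0,6}
7 -> fault, evict 2, frames {0,6,7}
6 -> hit
0 -> hit
6 -> hit
Page faults: 9.

9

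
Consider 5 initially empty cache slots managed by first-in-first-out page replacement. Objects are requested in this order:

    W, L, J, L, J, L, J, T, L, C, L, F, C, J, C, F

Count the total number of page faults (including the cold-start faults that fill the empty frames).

6

W → fault, frames {W}
L → fault, frames {W,L}
J → fault, frames {W,L,J}
L → hit
J → hit
L → hit
J → hit
T → fault, frames {W,L,J,T}
L → hit
C → fault, frames {W,L,J,T,C}
L → hit
F → fault, evict W, frames {L,J,T,C,F}
C → hit
J → hit
C → hit
F → hit
Page faults: 6.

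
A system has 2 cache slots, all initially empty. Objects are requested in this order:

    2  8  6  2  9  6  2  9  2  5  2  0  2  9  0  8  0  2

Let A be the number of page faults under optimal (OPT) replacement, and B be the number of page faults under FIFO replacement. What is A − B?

Under OPT: F F F . F . F . . F . F . F . F . F → 10 faults.
Under FIFO: F F F F F F F F . F F F . F . F F F → 15 faults.
A − B = 10 − 15 = -5.

-5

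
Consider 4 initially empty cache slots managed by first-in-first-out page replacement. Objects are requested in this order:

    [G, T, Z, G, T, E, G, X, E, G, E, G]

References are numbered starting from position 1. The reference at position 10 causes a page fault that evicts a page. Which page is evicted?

T

pos 1: G → fault, frames {G}
pos 2: T → fault, frames {G,T}
pos 3: Z → fault, frames {G,T,Z}
pos 4: G → hit
pos 5: T → hit
pos 6: E → fault, frames {G,T,Z,E}
pos 7: G → hit
pos 8: X → fault, evict G, frames {T,Z,E,X}
pos 9: E → hit
pos 10: G → fault, evict T, frames {Z,E,X,G}
At position 10, page T is evicted.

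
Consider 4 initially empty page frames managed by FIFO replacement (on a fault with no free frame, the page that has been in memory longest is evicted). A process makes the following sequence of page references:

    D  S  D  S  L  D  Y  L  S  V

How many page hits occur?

5

D -> miss, frames {D}
S -> miss, frames {D,S}
D -> hit
S -> hit
L -> miss, frames {D,S,L}
D -> hit
Y -> miss, frames {D,S,L,Y}
L -> hit
S -> hit
V -> miss, evict D, frames {S,L,Y,V}
Hits: 5.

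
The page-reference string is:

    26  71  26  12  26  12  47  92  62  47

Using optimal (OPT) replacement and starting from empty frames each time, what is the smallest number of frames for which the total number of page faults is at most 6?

f=1: 10 faults
f=2: 6 faults
f=3: 6 faults
f=4: 6 faults
f=5: 6 faults
f=6: 6 faults
Smallest f with faults ≤ 6 is 2.

2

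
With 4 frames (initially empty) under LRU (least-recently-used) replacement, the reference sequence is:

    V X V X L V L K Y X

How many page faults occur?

V: miss, frames (V)
X: miss, frames (V X)
V: hit
X: hit
L: miss, frames (V X L)
V: hit
L: hit
K: miss, frames (X V L K)
Y: miss, evict X, frames (V L K Y)
X: miss, evict V, frames (L K Y X)
Page faults: 6.

6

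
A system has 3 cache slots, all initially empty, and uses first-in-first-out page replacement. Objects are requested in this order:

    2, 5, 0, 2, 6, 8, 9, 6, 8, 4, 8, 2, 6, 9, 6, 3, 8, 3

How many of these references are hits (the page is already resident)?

2: fault, frames {2}
5: fault, frames {2,5}
0: fault, frames {2,5,0}
2: hit
6: fault, evict 2, frames {5,0,6}
8: fault, evict 5, frames {0,6,8}
9: fault, evict 0, frames {6,8,9}
6: hit
8: hit
4: fault, evict 6, frames {8,9,4}
8: hit
2: fault, evict 8, frames {9,4,2}
6: fault, evict 9, frames {4,2,6}
9: fault, evict 4, frames {2,6,9}
6: hit
3: fault, evict 2, frames {6,9,3}
8: fault, evict 6, frames {9,3,8}
3: hit
Hits: 6.

6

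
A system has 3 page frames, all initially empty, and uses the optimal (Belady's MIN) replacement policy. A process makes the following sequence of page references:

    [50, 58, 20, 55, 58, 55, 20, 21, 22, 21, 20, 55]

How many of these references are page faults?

50 -> miss, frames {50}
58 -> miss, frames {50,58}
20 -> miss, frames {50,58,20}
55 -> miss, evict 50, frames {58,20,55}
58 -> hit
55 -> hit
20 -> hit
21 -> miss, evict 58, frames {20,55,21}
22 -> miss, evict 55, frames {20,21,22}
21 -> hit
20 -> hit
55 -> miss, evict 22, frames {20,21,55}
Page faults: 7.

7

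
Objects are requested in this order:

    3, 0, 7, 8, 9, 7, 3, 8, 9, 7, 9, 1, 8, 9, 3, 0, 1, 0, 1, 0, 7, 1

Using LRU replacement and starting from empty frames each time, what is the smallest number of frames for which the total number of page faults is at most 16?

3

f=1: 22 faults
f=2: 18 faults
f=3: 15 faults
f=4: 11 faults
f=5: 8 faults
f=6: 6 faults
Smallest f with faults ≤ 16 is 3.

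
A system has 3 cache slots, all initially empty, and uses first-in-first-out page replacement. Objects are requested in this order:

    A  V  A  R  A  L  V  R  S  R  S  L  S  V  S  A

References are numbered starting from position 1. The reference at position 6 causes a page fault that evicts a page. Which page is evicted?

A

pos 1: A: miss, frames (A)
pos 2: V: miss, frames (A V)
pos 3: A: hit
pos 4: R: miss, frames (A V R)
pos 5: A: hit
pos 6: L: miss, evict A, frames (V R L)
At position 6, page A is evicted.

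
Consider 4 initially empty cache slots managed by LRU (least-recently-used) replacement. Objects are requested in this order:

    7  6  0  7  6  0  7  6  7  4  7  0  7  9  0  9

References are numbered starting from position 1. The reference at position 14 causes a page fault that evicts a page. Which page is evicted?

pos 1: 7: miss, frames {7}
pos 2: 6: miss, frames {7,6}
pos 3: 0: miss, frames {7,6,0}
pos 4: 7: hit
pos 5: 6: hit
pos 6: 0: hit
pos 7: 7: hit
pos 8: 6: hit
pos 9: 7: hit
pos 10: 4: miss, frames {0,6,7,4}
pos 11: 7: hit
pos 12: 0: hit
pos 13: 7: hit
pos 14: 9: miss, evict 6, frames {4,0,7,9}
At position 14, page 6 is evicted.

6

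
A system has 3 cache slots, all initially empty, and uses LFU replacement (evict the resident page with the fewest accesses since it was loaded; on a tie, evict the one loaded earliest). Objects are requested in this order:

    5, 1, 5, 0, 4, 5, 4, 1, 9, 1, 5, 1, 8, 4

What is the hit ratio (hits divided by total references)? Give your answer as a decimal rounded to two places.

0.36

5 -> fault, frames (5)
1 -> fault, frames (5 1)
5 -> hit
0 -> fault, frames (5 1 0)
4 -> fault, evict 1, frames (5 0 4)
5 -> hit
4 -> hit
1 -> fault, evict 0, frames (5 4 1)
9 -> fault, evict 1, frames (5 4 9)
1 -> fault, evict 9, frames (5 4 1)
5 -> hit
1 -> hit
8 -> fault, evict 4, frames (5 1 8)
4 -> fault, evict 8, frames (5 1 4)
Hits: 5 of 14 references → 5/14 = 0.3571.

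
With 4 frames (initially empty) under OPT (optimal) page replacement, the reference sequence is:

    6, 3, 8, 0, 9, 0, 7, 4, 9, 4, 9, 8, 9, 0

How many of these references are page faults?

7

6: fault, frames {6}
3: fault, frames {6,3}
8: fault, frames {6,3,8}
0: fault, frames {6,3,8,0}
9: fault, evict 3, frames {6,8,0,9}
0: hit
7: fault, evict 6, frames {8,0,9,7}
4: fault, evict 7, frames {8,0,9,4}
9: hit
4: hit
9: hit
8: hit
9: hit
0: hit
Page faults: 7.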